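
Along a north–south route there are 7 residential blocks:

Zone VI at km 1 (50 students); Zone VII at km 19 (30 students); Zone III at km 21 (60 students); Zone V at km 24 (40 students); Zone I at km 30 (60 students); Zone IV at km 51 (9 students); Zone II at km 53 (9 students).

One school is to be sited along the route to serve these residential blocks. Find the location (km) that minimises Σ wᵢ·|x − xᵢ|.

For a sum of weighted absolute distances on a line, the optimum is the weighted median (not the mean). Total weight W = 258; half-weight = 129.
Sort by position and accumulate weight:
  km 1 (Zone VI, w=50) → cum 50
  km 19 (Zone VII, w=30) → cum 80
  km 21 (Zone III, w=60) → cum 140  ≥ 129 → median here
  km 24 (Zone V, w=40) → cum 180
  km 30 (Zone I, w=60) → cum 240
  km 51 (Zone IV, w=9) → cum 249
  km 53 (Zone II, w=9) → cum 258
Optimal location: km 21.

x = 21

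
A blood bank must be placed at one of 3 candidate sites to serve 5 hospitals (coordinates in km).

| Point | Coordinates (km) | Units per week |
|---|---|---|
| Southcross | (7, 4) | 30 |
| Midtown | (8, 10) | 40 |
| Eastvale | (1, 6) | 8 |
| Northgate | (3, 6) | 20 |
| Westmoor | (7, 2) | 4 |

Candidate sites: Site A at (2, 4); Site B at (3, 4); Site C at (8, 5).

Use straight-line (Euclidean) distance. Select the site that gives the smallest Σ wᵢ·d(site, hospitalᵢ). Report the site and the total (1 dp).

Site C, total 413.6 km

Total weighted distance at each candidate:
  Site A (2, 4): total = 573.6
  Site B (3, 4): total = 512.9
  Site C (8, 5): total = 413.6
Minimum is at Site C with total 413.6 km.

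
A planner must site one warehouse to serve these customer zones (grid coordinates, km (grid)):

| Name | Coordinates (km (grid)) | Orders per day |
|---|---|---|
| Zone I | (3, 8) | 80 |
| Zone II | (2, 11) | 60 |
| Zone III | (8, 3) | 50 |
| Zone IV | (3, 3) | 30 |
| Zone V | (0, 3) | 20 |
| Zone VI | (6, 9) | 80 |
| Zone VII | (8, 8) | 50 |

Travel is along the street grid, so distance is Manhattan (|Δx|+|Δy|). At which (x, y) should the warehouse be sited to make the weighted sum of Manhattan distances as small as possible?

(3, 8)

Manhattan distance separates: Σwᵢ(|x−xᵢ|+|y−yᵢ|) = Σwᵢ|x−xᵢ| + Σwᵢ|y−yᵢ|, so x and y are optimised independently as 1-D weighted medians.
Total weight W = 370; half = 185.
x-coordinate, sorted with cumulative weight:
  x=0 (Zone V, w=20) cum 20
  x=2 (Zone II, w=60) cum 80
  x=3 (Zone I, w=80) cum 160
  x=3 (Zone IV, w=30) cum 190  ← median
  x=6 (Zone VI, w=80) cum 270
  x=8 (Zone III, w=50) cum 320
  x=8 (Zone VII, w=50) cum 370
⇒ x* = 3
y-coordinate, sorted with cumulative weight:
  y=3 (Zone III, w=50) cum 50
  y=3 (Zone IV, w=30) cum 80
  y=3 (Zone V, w=20) cum 100
  y=8 (Zone I, w=80) cum 180
  y=8 (Zone VII, w=50) cum 230  ← median
  y=9 (Zone VI, w=80) cum 310
  y=11 (Zone II, w=60) cum 370
⇒ y* = 8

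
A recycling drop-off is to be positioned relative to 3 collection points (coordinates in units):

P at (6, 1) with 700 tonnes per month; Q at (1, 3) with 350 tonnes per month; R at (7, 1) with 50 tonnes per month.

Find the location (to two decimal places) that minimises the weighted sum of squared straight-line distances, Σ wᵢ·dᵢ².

(4.45, 1.64)

The minimiser of Σwᵢ‖p−pᵢ‖² is the weighted centroid p* = (Σwᵢpᵢ)/(Σwᵢ).
Σwᵢ = 1100.
Σwᵢxᵢ = 700·6 + 350·1 + 50·7 = 4900.
Σwᵢyᵢ = 700·1 + 350·3 + 50·1 = 1800.
x* = 4900/1100 = 4.45, y* = 1800/1100 = 1.64.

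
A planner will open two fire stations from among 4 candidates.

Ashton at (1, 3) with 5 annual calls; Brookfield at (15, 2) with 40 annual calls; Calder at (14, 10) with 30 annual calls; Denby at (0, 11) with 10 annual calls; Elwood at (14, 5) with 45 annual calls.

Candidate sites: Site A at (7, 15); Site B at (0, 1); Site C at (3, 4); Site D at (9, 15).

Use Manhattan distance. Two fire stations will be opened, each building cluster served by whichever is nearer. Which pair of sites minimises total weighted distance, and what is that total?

{Site C, Site D}, total 1515

Evaluate every pair (each demand assigned to the nearer of the two):
  {Site C, Site D}: total = 1515
  {Site A, Site C}: total = 1575
  {Site B, Site C}: total = 1725
  {Site B, Site D}: total = 1730
  {Site A, Site B}: total = 1880
  {Site A, Site D}: total = 1935
Best pair: {Site C, Site D} with total 1515.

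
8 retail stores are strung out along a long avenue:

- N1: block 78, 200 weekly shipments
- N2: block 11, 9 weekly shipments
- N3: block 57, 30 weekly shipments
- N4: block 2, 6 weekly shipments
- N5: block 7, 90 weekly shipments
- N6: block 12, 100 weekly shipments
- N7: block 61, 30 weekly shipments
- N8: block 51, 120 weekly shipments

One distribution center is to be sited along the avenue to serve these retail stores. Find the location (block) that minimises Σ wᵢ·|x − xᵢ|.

x = 51

For a sum of weighted absolute distances on a line, the optimum is the weighted median (not the mean). Total weight W = 585; half-weight = 292.5.
Sort by position and accumulate weight:
  block 2 (N4, w=6) → cum 6
  block 7 (N5, w=90) → cum 96
  block 11 (N2, w=9) → cum 105
  block 12 (N6, w=100) → cum 205
  block 51 (N8, w=120) → cum 325  ≥ 292.5 → median here
  block 57 (N3, w=30) → cum 355
  block 61 (N7, w=30) → cum 385
  block 78 (N1, w=200) → cum 585
Optimal location: block 51.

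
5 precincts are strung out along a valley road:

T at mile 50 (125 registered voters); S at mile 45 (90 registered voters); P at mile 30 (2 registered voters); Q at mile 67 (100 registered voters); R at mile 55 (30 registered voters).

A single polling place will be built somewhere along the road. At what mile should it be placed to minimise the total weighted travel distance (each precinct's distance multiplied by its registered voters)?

x = 50

For a sum of weighted absolute distances on a line, the optimum is the weighted median (not the mean). Total weight W = 347; half-weight = 173.5.
Sort by position and accumulate weight:
  mile 30 (P, w=2) → cum 2
  mile 45 (S, w=90) → cum 92
  mile 50 (T, w=125) → cum 217  ≥ 173.5 → median here
  mile 55 (R, w=30) → cum 247
  mile 67 (Q, w=100) → cum 347
Optimal location: mile 50.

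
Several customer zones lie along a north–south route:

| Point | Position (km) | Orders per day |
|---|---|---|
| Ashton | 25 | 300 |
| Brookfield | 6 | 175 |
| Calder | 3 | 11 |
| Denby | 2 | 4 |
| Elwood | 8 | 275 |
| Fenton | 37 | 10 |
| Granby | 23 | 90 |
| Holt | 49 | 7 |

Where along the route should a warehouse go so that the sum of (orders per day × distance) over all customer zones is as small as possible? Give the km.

For a sum of weighted absolute distances on a line, the optimum is the weighted median (not the mean). Total weight W = 872; half-weight = 436.
Sort by position and accumulate weight:
  km 2 (Denby, w=4) → cum 4
  km 3 (Calder, w=11) → cum 15
  km 6 (Brookfield, w=175) → cum 190
  km 8 (Elwood, w=275) → cum 465  ≥ 436 → median here
  km 23 (Granby, w=90) → cum 555
  km 25 (Ashton, w=300) → cum 855
  km 37 (Fenton, w=10) → cum 865
  km 49 (Holt, w=7) → cum 872
Optimal location: km 8.

x = 8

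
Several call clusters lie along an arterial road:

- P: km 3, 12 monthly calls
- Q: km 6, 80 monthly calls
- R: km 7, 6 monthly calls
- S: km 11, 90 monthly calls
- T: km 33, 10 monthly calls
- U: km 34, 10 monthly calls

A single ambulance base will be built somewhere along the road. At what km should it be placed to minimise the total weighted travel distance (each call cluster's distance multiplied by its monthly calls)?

For a sum of weighted absolute distances on a line, the optimum is the weighted median (not the mean). Total weight W = 208; half-weight = 104.
Sort by position and accumulate weight:
  km 3 (P, w=12) → cum 12
  km 6 (Q, w=80) → cum 92
  km 7 (R, w=6) → cum 98
  km 11 (S, w=90) → cum 188  ≥ 104 → median here
  km 33 (T, w=10) → cum 198
  km 34 (U, w=10) → cum 208
Optimal location: km 11.

x = 11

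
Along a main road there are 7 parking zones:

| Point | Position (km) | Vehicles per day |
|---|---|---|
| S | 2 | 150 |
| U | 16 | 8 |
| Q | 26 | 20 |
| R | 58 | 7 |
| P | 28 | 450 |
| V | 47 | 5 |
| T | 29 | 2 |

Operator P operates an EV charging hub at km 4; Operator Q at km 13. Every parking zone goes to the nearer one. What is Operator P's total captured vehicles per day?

The indifferent point is the midpoint (4+13)/2 = 8.5; parking zones left of it (closer to Operator P at 4) go to Operator P, those right go to Operator Q.
  S at 2 (w=150) → Operator P
  U at 16 (w=8) → Operator Q
  Q at 26 (w=20) → Operator Q
  P at 28 (w=450) → Operator Q
  T at 29 (w=2) → Operator Q
  V at 47 (w=5) → Operator Q
  R at 58 (w=7) → Operator Q
Operator P captures 150; Operator Q captures 492.

150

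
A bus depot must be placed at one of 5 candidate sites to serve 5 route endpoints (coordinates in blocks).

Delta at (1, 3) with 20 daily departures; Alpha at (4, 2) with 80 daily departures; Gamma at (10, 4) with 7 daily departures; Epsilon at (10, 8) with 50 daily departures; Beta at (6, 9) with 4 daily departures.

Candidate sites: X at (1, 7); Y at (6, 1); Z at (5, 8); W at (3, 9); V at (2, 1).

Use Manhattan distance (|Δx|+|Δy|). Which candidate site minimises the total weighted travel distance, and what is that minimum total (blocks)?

Y, total 1011 blocks

Total weighted distance at each candidate:
  X (1, 7): total = 1332
  Y (6, 1): total = 1011
  Z (5, 8): total = 1061
  W (3, 9): total = 1296
  V (2, 1): total = 1175
Minimum is at Y with total 1011 blocks.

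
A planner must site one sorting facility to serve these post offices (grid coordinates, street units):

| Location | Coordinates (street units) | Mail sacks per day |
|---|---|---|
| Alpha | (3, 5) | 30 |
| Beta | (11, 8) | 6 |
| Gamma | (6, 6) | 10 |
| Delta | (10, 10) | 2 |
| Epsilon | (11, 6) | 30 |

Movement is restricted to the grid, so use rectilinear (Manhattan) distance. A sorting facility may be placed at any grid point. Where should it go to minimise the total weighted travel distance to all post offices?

(6, 6)

Manhattan distance separates: Σwᵢ(|x−xᵢ|+|y−yᵢ|) = Σwᵢ|x−xᵢ| + Σwᵢ|y−yᵢ|, so x and y are optimised independently as 1-D weighted medians.
Total weight W = 78; half = 39.
x-coordinate, sorted with cumulative weight:
  x=3 (Alpha, w=30) cum 30
  x=6 (Gamma, w=10) cum 40  ← median
  x=10 (Delta, w=2) cum 42
  x=11 (Beta, w=6) cum 48
  x=11 (Epsilon, w=30) cum 78
⇒ x* = 6
y-coordinate, sorted with cumulative weight:
  y=5 (Alpha, w=30) cum 30
  y=6 (Gamma, w=10) cum 40  ← median
  y=6 (Epsilon, w=30) cum 70
  y=8 (Beta, w=6) cum 76
  y=10 (Delta, w=2) cum 78
⇒ y* = 6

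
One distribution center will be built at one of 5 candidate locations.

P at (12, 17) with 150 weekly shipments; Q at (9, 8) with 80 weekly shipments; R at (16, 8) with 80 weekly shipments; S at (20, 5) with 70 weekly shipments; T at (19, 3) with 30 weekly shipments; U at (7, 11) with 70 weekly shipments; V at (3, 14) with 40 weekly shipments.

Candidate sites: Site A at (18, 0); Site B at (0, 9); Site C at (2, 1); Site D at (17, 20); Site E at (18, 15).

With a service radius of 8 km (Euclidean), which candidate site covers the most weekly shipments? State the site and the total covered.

Site E, covering 230

Coverage radius r = 8 km; a point is covered iff (Δx)²+(Δy)² ≤ 8² = 64.
  Site A (18, 0): covers {S, T} → 100
  Site B (0, 9): covers {U, V} → 110
  Site C (2, 1): covers {none} → 0
  Site D (17, 20): covers {P} → 150
  Site E (18, 15): covers {P, R} → 230
Maximum coverage at Site E: 230 weekly shipments.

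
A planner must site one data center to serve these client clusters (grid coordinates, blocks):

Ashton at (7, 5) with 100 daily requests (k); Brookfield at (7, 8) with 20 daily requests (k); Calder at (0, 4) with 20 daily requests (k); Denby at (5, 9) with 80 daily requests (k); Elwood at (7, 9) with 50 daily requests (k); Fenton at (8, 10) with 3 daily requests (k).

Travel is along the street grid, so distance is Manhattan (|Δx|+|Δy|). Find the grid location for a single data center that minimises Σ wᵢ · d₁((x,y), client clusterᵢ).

(7, 8)

Manhattan distance separates: Σwᵢ(|x−xᵢ|+|y−yᵢ|) = Σwᵢ|x−xᵢ| + Σwᵢ|y−yᵢ|, so x and y are optimised independently as 1-D weighted medians.
Total weight W = 273; half = 136.5.
x-coordinate, sorted with cumulative weight:
  x=0 (Calder, w=20) cum 20
  x=5 (Denby, w=80) cum 100
  x=7 (Ashton, w=100) cum 200  ← median
  x=7 (Brookfield, w=20) cum 220
  x=7 (Elwood, w=50) cum 270
  x=8 (Fenton, w=3) cum 273
⇒ x* = 7
y-coordinate, sorted with cumulative weight:
  y=4 (Calder, w=20) cum 20
  y=5 (Ashton, w=100) cum 120
  y=8 (Brookfield, w=20) cum 140  ← median
  y=9 (Denby, w=80) cum 220
  y=9 (Elwood, w=50) cum 270
  y=10 (Fenton, w=3) cum 273
⇒ y* = 8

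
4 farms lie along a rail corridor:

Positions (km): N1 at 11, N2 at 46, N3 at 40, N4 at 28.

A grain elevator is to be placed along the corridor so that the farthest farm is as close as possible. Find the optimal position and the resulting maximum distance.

The 1-center on a line is the midpoint of the two extreme points: leftmost at 11, rightmost at 46.
Optimal location = (11 + 46)/2 = 28.5; maximum distance = (46 − 11)/2 = 17.5.

location 28.5, max distance 17.5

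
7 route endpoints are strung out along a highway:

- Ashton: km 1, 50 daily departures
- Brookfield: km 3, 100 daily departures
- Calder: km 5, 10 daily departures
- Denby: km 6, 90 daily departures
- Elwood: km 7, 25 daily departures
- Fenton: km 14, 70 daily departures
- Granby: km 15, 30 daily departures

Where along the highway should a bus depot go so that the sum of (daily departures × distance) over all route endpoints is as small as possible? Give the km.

x = 6

For a sum of weighted absolute distances on a line, the optimum is the weighted median (not the mean). Total weight W = 375; half-weight = 187.5.
Sort by position and accumulate weight:
  km 1 (Ashton, w=50) → cum 50
  km 3 (Brookfield, w=100) → cum 150
  km 5 (Calder, w=10) → cum 160
  km 6 (Denby, w=90) → cum 250  ≥ 187.5 → median here
  km 7 (Elwood, w=25) → cum 275
  km 14 (Fenton, w=70) → cum 345
  km 15 (Granby, w=30) → cum 375
Optimal location: km 6.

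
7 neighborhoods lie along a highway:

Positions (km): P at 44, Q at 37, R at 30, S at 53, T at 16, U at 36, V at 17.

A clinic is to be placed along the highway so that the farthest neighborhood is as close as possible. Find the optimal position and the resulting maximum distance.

location 34.5, max distance 18.5

The 1-center on a line is the midpoint of the two extreme points: leftmost at 16, rightmost at 53.
Optimal location = (16 + 53)/2 = 34.5; maximum distance = (53 − 16)/2 = 18.5.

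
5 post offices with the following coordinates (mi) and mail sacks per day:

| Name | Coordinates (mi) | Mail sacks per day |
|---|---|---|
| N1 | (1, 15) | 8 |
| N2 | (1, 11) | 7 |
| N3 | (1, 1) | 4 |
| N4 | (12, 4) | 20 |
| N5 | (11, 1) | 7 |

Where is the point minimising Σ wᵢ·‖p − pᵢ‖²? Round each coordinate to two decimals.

(7.30, 6.26)

The minimiser of Σwᵢ‖p−pᵢ‖² is the weighted centroid p* = (Σwᵢpᵢ)/(Σwᵢ).
Σwᵢ = 46.
Σwᵢxᵢ = 8·1 + 7·1 + 4·1 + 20·12 + 7·11 = 336.
Σwᵢyᵢ = 8·15 + 7·11 + 4·1 + 20·4 + 7·1 = 288.
x* = 336/46 = 7.30, y* = 288/46 = 6.26.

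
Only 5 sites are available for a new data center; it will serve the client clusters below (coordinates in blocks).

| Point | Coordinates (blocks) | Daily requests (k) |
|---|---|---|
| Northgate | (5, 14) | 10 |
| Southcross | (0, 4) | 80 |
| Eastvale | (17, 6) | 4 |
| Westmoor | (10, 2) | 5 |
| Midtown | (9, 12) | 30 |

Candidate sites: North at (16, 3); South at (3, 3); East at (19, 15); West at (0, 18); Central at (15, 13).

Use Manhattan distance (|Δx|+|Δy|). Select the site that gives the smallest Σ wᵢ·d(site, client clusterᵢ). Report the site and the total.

Total weighted distance at each candidate:
  North (16, 3): total = 2111
  South (3, 3): total = 1008
  East (19, 15): total = 3094
  West (0, 18): total = 1906
  Central (15, 13): total = 2356
Minimum is at South with total 1008 blocks.

South, total 1008 blocks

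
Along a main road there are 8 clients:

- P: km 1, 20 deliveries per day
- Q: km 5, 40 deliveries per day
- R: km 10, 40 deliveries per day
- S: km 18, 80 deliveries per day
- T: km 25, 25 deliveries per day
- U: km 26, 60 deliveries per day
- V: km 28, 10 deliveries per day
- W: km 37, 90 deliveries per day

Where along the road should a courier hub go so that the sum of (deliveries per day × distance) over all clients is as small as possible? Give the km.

x = 25

For a sum of weighted absolute distances on a line, the optimum is the weighted median (not the mean). Total weight W = 365; half-weight = 182.5.
Sort by position and accumulate weight:
  km 1 (P, w=20) → cum 20
  km 5 (Q, w=40) → cum 60
  km 10 (R, w=40) → cum 100
  km 18 (S, w=80) → cum 180
  km 25 (T, w=25) → cum 205  ≥ 182.5 → median here
  km 26 (U, w=60) → cum 265
  km 28 (V, w=10) → cum 275
  km 37 (W, w=90) → cum 365
Optimal location: km 25.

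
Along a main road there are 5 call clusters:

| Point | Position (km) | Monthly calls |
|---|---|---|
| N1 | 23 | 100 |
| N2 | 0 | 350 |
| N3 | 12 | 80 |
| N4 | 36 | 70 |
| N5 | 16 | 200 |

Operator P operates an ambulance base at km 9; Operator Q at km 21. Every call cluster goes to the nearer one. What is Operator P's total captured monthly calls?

The indifferent point is the midpoint (9+21)/2 = 15; call clusters left of it (closer to Operator P at 9) go to Operator P, those right go to Operator Q.
  N2 at 0 (w=350) → Operator P
  N3 at 12 (w=80) → Operator P
  N5 at 16 (w=200) → Operator Q
  N1 at 23 (w=100) → Operator Q
  N4 at 36 (w=70) → Operator Q
Operator P captures 430; Operator Q captures 370.

430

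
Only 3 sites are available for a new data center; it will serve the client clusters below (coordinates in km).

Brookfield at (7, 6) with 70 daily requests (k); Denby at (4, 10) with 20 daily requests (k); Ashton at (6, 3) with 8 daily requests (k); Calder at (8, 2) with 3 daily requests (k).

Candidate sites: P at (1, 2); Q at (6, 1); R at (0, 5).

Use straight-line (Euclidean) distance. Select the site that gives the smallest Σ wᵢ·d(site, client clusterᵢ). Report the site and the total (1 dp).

Total weighted distance at each candidate:
  P (1, 2): total = 737.4
  Q (6, 1): total = 564.0
  R (0, 5): total = 699.3
Minimum is at Q with total 564.0 km.

Q, total 564.0 km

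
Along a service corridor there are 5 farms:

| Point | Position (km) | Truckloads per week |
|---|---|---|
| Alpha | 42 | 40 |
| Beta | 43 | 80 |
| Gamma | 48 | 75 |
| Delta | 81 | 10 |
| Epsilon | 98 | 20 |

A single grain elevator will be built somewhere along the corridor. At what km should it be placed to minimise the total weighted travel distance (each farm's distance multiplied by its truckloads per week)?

For a sum of weighted absolute distances on a line, the optimum is the weighted median (not the mean). Total weight W = 225; half-weight = 112.5.
Sort by position and accumulate weight:
  km 42 (Alpha, w=40) → cum 40
  km 43 (Beta, w=80) → cum 120  ≥ 112.5 → median here
  km 48 (Gamma, w=75) → cum 195
  km 81 (Delta, w=10) → cum 205
  km 98 (Epsilon, w=20) → cum 225
Optimal location: km 43.

x = 43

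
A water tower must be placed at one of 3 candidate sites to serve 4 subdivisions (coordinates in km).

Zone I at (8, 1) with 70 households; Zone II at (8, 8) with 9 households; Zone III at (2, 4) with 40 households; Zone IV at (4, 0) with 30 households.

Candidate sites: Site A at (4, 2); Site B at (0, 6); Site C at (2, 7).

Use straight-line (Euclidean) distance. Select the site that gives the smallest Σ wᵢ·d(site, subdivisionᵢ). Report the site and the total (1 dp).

Site A, total 526.7 km

Total weighted distance at each candidate:
  Site A (4, 2): total = 526.7
  Site B (0, 6): total = 1064.1
  Site C (2, 7): total = 987.1
Minimum is at Site A with total 526.7 km.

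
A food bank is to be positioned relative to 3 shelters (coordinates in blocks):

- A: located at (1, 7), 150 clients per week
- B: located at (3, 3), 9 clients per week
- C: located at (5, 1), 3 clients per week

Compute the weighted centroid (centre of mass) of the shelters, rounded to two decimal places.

The minimiser of Σwᵢ‖p−pᵢ‖² is the weighted centroid p* = (Σwᵢpᵢ)/(Σwᵢ).
Σwᵢ = 162.
Σwᵢxᵢ = 150·1 + 9·3 + 3·5 = 192.
Σwᵢyᵢ = 150·7 + 9·3 + 3·1 = 1080.
x* = 192/162 = 1.19, y* = 1080/162 = 6.67.

(1.19, 6.67)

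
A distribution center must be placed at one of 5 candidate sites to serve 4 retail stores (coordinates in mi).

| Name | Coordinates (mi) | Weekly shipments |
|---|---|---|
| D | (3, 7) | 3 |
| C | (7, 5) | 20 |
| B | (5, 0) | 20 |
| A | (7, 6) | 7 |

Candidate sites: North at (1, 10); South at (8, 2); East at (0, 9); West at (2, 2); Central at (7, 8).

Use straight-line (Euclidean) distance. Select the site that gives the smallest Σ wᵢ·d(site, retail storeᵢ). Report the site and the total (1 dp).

South, total 185.4 mi

Total weighted distance at each candidate:
  North (1, 10): total = 432.9
  South (8, 2): total = 185.4
  East (0, 9): total = 431.3
  West (2, 2): total = 248.8
  Central (7, 8): total = 251.3
Minimum is at South with total 185.4 mi.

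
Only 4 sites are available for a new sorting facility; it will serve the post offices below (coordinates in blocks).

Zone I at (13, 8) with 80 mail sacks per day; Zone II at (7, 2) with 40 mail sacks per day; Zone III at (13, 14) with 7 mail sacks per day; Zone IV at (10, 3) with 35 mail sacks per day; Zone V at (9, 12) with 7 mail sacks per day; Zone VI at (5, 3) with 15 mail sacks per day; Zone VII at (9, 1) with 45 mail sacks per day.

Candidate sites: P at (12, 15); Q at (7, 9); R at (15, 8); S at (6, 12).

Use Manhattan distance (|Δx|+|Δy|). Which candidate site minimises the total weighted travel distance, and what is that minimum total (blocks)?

Total weighted distance at each candidate:
  P (12, 15): total = 2956
  Q (7, 9): total = 1837
  R (15, 8): total = 2006
  S (6, 12): total = 2639
Minimum is at Q with total 1837 blocks.

Q, total 1837 blocks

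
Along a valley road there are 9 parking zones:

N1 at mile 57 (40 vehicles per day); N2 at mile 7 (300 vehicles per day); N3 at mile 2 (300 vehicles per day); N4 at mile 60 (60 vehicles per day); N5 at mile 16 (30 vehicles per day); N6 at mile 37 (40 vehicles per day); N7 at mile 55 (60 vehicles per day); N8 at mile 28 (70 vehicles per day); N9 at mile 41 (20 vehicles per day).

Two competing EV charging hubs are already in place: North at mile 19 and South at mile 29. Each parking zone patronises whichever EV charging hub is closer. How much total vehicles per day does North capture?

The indifferent point is the midpoint (19+29)/2 = 24; parking zones left of it (closer to North at 19) go to North, those right go to South.
  N3 at 2 (w=300) → North
  N2 at 7 (w=300) → North
  N5 at 16 (w=30) → North
  N8 at 28 (w=70) → South
  N6 at 37 (w=40) → South
  N9 at 41 (w=20) → South
  N7 at 55 (w=60) → South
  N1 at 57 (w=40) → South
  N4 at 60 (w=60) → South
North captures 630; South captures 290.

630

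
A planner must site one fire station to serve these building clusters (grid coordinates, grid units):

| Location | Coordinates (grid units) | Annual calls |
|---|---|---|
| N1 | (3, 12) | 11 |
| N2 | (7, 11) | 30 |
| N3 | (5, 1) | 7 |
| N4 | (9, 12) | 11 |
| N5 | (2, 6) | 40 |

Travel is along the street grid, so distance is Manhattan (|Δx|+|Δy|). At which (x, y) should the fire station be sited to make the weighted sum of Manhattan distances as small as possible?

(3, 11)

Manhattan distance separates: Σwᵢ(|x−xᵢ|+|y−yᵢ|) = Σwᵢ|x−xᵢ| + Σwᵢ|y−yᵢ|, so x and y are optimised independently as 1-D weighted medians.
Total weight W = 99; half = 49.5.
x-coordinate, sorted with cumulative weight:
  x=2 (N5, w=40) cum 40
  x=3 (N1, w=11) cum 51  ← median
  x=5 (N3, w=7) cum 58
  x=7 (N2, w=30) cum 88
  x=9 (N4, w=11) cum 99
⇒ x* = 3
y-coordinate, sorted with cumulative weight:
  y=1 (N3, w=7) cum 7
  y=6 (N5, w=40) cum 47
  y=11 (N2, w=30) cum 77  ← median
  y=12 (N1, w=11) cum 88
  y=12 (N4, w=11) cum 99
⇒ y* = 11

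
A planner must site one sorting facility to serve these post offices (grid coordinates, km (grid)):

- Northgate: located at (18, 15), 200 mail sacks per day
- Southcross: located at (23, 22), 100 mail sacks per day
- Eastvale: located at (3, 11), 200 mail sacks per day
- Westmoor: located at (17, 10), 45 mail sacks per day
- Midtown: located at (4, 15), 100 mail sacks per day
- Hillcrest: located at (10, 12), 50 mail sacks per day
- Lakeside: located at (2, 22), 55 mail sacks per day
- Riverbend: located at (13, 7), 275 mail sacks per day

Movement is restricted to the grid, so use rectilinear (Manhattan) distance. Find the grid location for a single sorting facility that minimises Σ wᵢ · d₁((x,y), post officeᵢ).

(13, 11)

Manhattan distance separates: Σwᵢ(|x−xᵢ|+|y−yᵢ|) = Σwᵢ|x−xᵢ| + Σwᵢ|y−yᵢ|, so x and y are optimised independently as 1-D weighted medians.
Total weight W = 1025; half = 512.5.
x-coordinate, sorted with cumulative weight:
  x=2 (Lakeside, w=55) cum 55
  x=3 (Eastvale, w=200) cum 255
  x=4 (Midtown, w=100) cum 355
  x=10 (Hillcrest, w=50) cum 405
  x=13 (Riverbend, w=275) cum 680  ← median
  x=17 (Westmoor, w=45) cum 725
  x=18 (Northgate, w=200) cum 925
  x=23 (Southcross, w=100) cum 1025
⇒ x* = 13
y-coordinate, sorted with cumulative weight:
  y=7 (Riverbend, w=275) cum 275
  y=10 (Westmoor, w=45) cum 320
  y=11 (Eastvale, w=200) cum 520  ← median
  y=12 (Hillcrest, w=50) cum 570
  y=15 (Northgate, w=200) cum 770
  y=15 (Midtown, w=100) cum 870
  y=22 (Southcross, w=100) cum 970
  y=22 (Lakeside, w=55) cum 1025
⇒ y* = 11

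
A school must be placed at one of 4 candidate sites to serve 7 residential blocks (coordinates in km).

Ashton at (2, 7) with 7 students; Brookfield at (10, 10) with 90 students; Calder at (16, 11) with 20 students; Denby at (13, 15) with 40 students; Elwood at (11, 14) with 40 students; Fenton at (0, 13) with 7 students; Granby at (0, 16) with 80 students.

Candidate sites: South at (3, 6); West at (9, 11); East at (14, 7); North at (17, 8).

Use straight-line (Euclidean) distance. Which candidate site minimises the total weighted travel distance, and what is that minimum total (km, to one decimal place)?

West, total 1582.4 km

Total weighted distance at each candidate:
  South (3, 6): total = 2893.3
  West (9, 11): total = 1582.4
  East (14, 7): total = 2688.7
  North (17, 8): total = 3112.7
Minimum is at West with total 1582.4 km.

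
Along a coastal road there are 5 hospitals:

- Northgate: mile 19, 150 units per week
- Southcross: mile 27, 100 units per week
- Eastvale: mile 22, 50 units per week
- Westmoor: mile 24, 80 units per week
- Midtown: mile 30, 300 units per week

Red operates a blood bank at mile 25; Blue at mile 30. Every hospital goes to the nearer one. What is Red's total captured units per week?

380

The indifferent point is the midpoint (25+30)/2 = 27.5; hospitals left of it (closer to Red at 25) go to Red, those right go to Blue.
  Northgate at 19 (w=150) → Red
  Eastvale at 22 (w=50) → Red
  Westmoor at 24 (w=80) → Red
  Southcross at 27 (w=100) → Red
  Midtown at 30 (w=300) → Blue
Red captures 380; Blue captures 300.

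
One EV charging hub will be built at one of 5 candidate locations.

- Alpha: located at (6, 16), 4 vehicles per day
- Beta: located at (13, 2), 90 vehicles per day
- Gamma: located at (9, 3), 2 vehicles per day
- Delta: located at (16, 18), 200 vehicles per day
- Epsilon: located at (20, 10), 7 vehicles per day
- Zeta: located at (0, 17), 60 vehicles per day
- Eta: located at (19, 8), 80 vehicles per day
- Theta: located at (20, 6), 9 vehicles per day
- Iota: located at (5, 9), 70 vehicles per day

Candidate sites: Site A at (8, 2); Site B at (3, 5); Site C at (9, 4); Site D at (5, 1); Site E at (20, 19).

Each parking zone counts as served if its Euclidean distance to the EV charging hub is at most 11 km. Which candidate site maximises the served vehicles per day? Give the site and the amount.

Coverage radius r = 11 km; a point is covered iff (Δx)²+(Δy)² ≤ 11² = 121.
  Site A (8, 2): covers {Beta, Gamma, Iota} → 162
  Site B (3, 5): covers {Beta, Gamma, Iota} → 162
  Site C (9, 4): covers {Beta, Gamma, Eta, Iota} → 242
  Site D (5, 1): covers {Beta, Gamma, Iota} → 162
  Site E (20, 19): covers {Delta, Epsilon} → 207
Maximum coverage at Site C: 242 vehicles per day.

Site C, covering 242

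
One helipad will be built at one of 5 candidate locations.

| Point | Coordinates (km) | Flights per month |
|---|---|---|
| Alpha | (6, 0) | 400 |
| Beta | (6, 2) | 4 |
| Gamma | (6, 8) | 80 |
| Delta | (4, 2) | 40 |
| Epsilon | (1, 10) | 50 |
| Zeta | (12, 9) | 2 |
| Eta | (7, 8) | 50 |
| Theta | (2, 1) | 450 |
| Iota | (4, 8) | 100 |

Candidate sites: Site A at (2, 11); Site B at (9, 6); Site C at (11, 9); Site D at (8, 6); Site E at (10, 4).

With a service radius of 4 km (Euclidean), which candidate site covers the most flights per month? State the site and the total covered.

Site A, covering 150

Coverage radius r = 4 km; a point is covered iff (Δx)²+(Δy)² ≤ 4² = 16.
  Site A (2, 11): covers {Epsilon, Iota} → 150
  Site B (9, 6): covers {Gamma, Eta} → 130
  Site C (11, 9): covers {Zeta} → 2
  Site D (8, 6): covers {Gamma, Eta} → 130
  Site E (10, 4): covers {none} → 0
Maximum coverage at Site A: 150 flights per month.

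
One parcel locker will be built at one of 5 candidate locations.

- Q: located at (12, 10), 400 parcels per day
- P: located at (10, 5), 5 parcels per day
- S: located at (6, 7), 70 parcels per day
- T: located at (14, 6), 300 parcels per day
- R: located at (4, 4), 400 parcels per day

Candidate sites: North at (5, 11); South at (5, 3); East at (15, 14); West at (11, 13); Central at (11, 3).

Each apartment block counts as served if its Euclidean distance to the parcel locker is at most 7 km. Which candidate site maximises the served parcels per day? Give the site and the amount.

Coverage radius r = 7 km; a point is covered iff (Δx)²+(Δy)² ≤ 7² = 49.
  North (5, 11): covers {S} → 70
  South (5, 3): covers {P, S, R} → 475
  East (15, 14): covers {Q} → 400
  West (11, 13): covers {Q} → 400
  Central (11, 3): covers {P, S, T} → 375
Maximum coverage at South: 475 parcels per day.

South, covering 475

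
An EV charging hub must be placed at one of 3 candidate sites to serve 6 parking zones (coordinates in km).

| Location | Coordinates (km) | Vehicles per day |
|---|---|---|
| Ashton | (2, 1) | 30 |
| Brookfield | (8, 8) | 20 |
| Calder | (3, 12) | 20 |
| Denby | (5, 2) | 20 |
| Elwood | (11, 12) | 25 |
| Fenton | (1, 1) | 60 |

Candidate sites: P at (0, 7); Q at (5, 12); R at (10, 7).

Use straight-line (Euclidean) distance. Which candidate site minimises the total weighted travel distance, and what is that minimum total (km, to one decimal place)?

Total weighted distance at each candidate:
  P (0, 7): total = 1276.1
  Q (5, 12): total = 1534.3
  R (10, 7): total = 1434.7
Minimum is at P with total 1276.1 km.

P, total 1276.1 km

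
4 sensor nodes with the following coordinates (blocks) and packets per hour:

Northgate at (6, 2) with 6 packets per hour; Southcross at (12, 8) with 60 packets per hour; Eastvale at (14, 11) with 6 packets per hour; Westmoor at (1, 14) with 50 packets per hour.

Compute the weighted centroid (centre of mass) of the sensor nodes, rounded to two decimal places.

(7.30, 10.31)

The minimiser of Σwᵢ‖p−pᵢ‖² is the weighted centroid p* = (Σwᵢpᵢ)/(Σwᵢ).
Σwᵢ = 122.
Σwᵢxᵢ = 6·6 + 60·12 + 6·14 + 50·1 = 890.
Σwᵢyᵢ = 6·2 + 60·8 + 6·11 + 50·14 = 1258.
x* = 890/122 = 7.30, y* = 1258/122 = 10.31.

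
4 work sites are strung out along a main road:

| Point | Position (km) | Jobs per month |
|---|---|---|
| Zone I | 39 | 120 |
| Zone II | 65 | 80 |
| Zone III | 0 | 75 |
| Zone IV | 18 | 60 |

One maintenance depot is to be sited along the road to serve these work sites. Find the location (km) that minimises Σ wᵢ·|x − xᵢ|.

For a sum of weighted absolute distances on a line, the optimum is the weighted median (not the mean). Total weight W = 335; half-weight = 167.5.
Sort by position and accumulate weight:
  km 0 (Zone III, w=75) → cum 75
  km 18 (Zone IV, w=60) → cum 135
  km 39 (Zone I, w=120) → cum 255  ≥ 167.5 → median here
  km 65 (Zone II, w=80) → cum 335
Optimal location: km 39.

x = 39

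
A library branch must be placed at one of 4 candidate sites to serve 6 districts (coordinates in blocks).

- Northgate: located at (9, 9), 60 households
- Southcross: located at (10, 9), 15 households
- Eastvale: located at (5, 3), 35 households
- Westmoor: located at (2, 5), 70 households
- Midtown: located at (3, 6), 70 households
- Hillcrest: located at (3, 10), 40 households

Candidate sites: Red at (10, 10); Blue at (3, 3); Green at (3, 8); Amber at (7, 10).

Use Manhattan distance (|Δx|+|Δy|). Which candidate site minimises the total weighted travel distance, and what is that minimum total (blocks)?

Green, total 1285 blocks

Total weighted distance at each candidate:
  Red (10, 10): total = 2515
  Blue (3, 3): total = 1685
  Green (3, 8): total = 1285
  Amber (7, 10): total = 1975
Minimum is at Green with total 1285 blocks.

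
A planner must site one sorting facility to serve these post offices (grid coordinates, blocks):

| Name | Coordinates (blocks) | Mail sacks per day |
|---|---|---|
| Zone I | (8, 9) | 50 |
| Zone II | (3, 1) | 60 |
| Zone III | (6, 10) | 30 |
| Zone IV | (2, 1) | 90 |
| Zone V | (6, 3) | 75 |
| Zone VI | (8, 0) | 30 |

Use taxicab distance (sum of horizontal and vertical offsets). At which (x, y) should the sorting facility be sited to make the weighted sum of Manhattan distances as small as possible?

Manhattan distance separates: Σwᵢ(|x−xᵢ|+|y−yᵢ|) = Σwᵢ|x−xᵢ| + Σwᵢ|y−yᵢ|, so x and y are optimised independently as 1-D weighted medians.
Total weight W = 335; half = 167.5.
x-coordinate, sorted with cumulative weight:
  x=2 (Zone IV, w=90) cum 90
  x=3 (Zone II, w=60) cum 150
  x=6 (Zone III, w=30) cum 180  ← median
  x=6 (Zone V, w=75) cum 255
  x=8 (Zone I, w=50) cum 305
  x=8 (Zone VI, w=30) cum 335
⇒ x* = 6
y-coordinate, sorted with cumulative weight:
  y=0 (Zone VI, w=30) cum 30
  y=1 (Zone II, w=60) cum 90
  y=1 (Zone IV, w=90) cum 180  ← median
  y=3 (Zone V, w=75) cum 255
  y=9 (Zone I, w=50) cum 305
  y=10 (Zone III, w=30) cum 335
⇒ y* = 1

(6, 1)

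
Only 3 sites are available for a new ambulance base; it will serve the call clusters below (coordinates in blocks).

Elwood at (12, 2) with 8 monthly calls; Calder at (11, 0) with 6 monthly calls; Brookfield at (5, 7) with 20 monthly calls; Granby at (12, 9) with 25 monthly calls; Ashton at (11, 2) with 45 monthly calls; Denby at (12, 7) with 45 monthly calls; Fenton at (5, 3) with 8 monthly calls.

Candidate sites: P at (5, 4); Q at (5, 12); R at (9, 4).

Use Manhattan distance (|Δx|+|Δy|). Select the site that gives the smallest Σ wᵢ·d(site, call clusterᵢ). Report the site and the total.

R, total 906 blocks

Total weighted distance at each candidate:
  P (5, 4): total = 1310
  Q (5, 12): total = 1926
  R (9, 4): total = 906
Minimum is at R with total 906 blocks.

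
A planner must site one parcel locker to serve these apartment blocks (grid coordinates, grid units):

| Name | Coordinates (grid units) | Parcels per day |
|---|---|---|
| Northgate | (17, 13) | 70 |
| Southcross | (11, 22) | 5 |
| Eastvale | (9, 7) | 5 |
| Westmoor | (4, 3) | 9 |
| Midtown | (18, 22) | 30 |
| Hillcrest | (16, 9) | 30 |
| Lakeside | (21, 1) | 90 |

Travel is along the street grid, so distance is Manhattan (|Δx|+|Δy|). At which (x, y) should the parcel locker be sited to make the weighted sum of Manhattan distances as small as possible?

(18, 9)

Manhattan distance separates: Σwᵢ(|x−xᵢ|+|y−yᵢ|) = Σwᵢ|x−xᵢ| + Σwᵢ|y−yᵢ|, so x and y are optimised independently as 1-D weighted medians.
Total weight W = 239; half = 119.5.
x-coordinate, sorted with cumulative weight:
  x=4 (Westmoor, w=9) cum 9
  x=9 (Eastvale, w=5) cum 14
  x=11 (Southcross, w=5) cum 19
  x=16 (Hillcrest, w=30) cum 49
  x=17 (Northgate, w=70) cum 119
  x=18 (Midtown, w=30) cum 149  ← median
  x=21 (Lakeside, w=90) cum 239
⇒ x* = 18
y-coordinate, sorted with cumulative weight:
  y=1 (Lakeside, w=90) cum 90
  y=3 (Westmoor, w=9) cum 99
  y=7 (Eastvale, w=5) cum 104
  y=9 (Hillcrest, w=30) cum 134  ← median
  y=13 (Northgate, w=70) cum 204
  y=22 (Southcross, w=5) cum 209
  y=22 (Midtown, w=30) cum 239
⇒ y* = 9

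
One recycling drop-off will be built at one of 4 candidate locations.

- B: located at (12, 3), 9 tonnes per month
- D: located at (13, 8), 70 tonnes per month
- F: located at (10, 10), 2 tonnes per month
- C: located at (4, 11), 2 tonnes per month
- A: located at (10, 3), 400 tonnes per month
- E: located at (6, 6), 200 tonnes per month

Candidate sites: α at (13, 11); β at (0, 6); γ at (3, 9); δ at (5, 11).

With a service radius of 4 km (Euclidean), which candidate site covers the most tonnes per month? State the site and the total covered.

α, covering 72

Coverage radius r = 4 km; a point is covered iff (Δx)²+(Δy)² ≤ 4² = 16.
  α (13, 11): covers {D, F} → 72
  β (0, 6): covers {none} → 0
  γ (3, 9): covers {C} → 2
  δ (5, 11): covers {C} → 2
Maximum coverage at α: 72 tonnes per month.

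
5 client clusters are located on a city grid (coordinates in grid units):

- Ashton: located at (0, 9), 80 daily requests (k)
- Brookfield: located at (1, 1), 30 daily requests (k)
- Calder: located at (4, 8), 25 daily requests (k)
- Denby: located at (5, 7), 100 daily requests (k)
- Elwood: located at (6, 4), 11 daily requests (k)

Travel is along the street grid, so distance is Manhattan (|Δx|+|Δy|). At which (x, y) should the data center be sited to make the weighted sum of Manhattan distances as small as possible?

Manhattan distance separates: Σwᵢ(|x−xᵢ|+|y−yᵢ|) = Σwᵢ|x−xᵢ| + Σwᵢ|y−yᵢ|, so x and y are optimised independently as 1-D weighted medians.
Total weight W = 246; half = 123.
x-coordinate, sorted with cumulative weight:
  x=0 (Ashton, w=80) cum 80
  x=1 (Brookfield, w=30) cum 110
  x=4 (Calder, w=25) cum 135  ← median
  x=5 (Denby, w=100) cum 235
  x=6 (Elwood, w=11) cum 246
⇒ x* = 4
y-coordinate, sorted with cumulative weight:
  y=1 (Brookfield, w=30) cum 30
  y=4 (Elwood, w=11) cum 41
  y=7 (Denby, w=100) cum 141  ← median
  y=8 (Calder, w=25) cum 166
  y=9 (Ashton, w=80) cum 246
⇒ y* = 7

(4, 7)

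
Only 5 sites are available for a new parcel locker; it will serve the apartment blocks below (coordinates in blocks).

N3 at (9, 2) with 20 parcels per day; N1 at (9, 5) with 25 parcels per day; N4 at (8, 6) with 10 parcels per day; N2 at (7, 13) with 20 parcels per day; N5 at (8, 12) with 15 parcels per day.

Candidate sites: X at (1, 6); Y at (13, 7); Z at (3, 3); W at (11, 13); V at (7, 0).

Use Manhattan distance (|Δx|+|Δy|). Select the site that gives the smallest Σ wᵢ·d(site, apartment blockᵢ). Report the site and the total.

Total weighted distance at each candidate:
  X (1, 6): total = 990
  Y (13, 7): total = 780
  Z (3, 3): total = 910
  W (11, 13): total = 750
  V (7, 0): total = 780
Minimum is at W with total 750 blocks.

W, total 750 blocks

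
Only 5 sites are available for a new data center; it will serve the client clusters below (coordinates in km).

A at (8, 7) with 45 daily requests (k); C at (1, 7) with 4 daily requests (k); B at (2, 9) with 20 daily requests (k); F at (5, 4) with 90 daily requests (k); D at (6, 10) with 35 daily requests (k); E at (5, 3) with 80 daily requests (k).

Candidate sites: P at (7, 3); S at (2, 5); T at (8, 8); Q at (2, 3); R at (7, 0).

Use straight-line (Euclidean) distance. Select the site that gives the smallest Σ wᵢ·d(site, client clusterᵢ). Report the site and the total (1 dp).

Total weighted distance at each candidate:
  P (7, 3): total = 979.3
  S (2, 5): total = 1170.7
  T (8, 8): total = 1210.4
  Q (2, 3): total = 1267.8
  R (7, 0): total = 1603.7
Minimum is at P with total 979.3 km.

P, total 979.3 km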